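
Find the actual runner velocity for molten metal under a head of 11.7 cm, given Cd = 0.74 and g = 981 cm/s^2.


Formula: v = Cd * sqrt(2 * g * h)  (Torricelli with discharge coefficient)
2*g*h = 2 * 981 * 11.7 = 22955.4 cm^2/s^2
sqrt(22955.4) = 151.51040 cm/s
v = 0.74 * 151.51040 = 112.1177 cm/s

Answer: 112.1177 cm/s


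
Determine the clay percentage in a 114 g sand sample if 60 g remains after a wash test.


Formula: Clay% = (W_total - W_washed) / W_total * 100
Clay mass = 114 - 60 = 54 g
Clay% = 54 / 114 * 100 = 47.3684%


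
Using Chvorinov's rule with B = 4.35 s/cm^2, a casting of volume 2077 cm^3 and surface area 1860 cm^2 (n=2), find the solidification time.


Formula: t_s = B * (V/A)^n  (Chvorinov's rule, n=2)
Modulus M = V/A = 2077/1860 = 1.116667 cm
M^2 = 1.116667^2 = 1.246945 cm^2
t_s = 4.35 * 1.246945 = 5.4242 s

5.4242 s


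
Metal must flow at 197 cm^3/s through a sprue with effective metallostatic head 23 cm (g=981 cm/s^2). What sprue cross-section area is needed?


Formula: v = sqrt(2*g*h), A = Q/v
Velocity: v = sqrt(2 * 981 * 23) = sqrt(45126) = 212.4288 cm/s
Sprue area: A = Q / v = 197 / 212.4288 = 0.9274 cm^2


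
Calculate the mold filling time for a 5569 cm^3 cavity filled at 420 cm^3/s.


Formula: t_fill = V_mold / Q_flow
t = 5569 cm^3 / 420 cm^3/s = 13.2595 s

Final answer: 13.2595 s


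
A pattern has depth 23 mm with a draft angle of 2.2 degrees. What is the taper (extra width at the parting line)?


Formula: taper = depth * tan(draft_angle)
tan(2.2 deg) = 0.0384161
taper = 23 mm * 0.0384161 = 0.8836 mm

Final answer: 0.8836 mm


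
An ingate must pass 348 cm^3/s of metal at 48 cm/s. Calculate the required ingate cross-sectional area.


Formula: A_ingate = Q / v  (continuity equation)
A = 348 cm^3/s / 48 cm/s = 7.2500 cm^2


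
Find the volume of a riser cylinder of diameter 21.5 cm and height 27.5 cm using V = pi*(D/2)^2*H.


Formula: V = pi * (D/2)^2 * H  (cylinder volume)
Radius = D/2 = 21.5/2 = 10.75 cm
V = pi * 10.75^2 * 27.5 = 9983.8833 cm^3

Answer: 9983.8833 cm^3


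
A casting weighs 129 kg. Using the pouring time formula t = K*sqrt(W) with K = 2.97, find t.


Formula: t = K * sqrt(W)
sqrt(W) = sqrt(129) = 11.35782
t = 2.97 * 11.35782 = 33.7327 s

Answer: 33.7327 s


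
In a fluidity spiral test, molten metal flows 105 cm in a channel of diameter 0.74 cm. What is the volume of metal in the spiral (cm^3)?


Formula: V = pi * (d/2)^2 * L  (cylinder volume)
Radius = 0.74/2 = 0.37 cm
V = pi * 0.37^2 * 105 = 45.1588 cm^3

Final answer: 45.1588 cm^3


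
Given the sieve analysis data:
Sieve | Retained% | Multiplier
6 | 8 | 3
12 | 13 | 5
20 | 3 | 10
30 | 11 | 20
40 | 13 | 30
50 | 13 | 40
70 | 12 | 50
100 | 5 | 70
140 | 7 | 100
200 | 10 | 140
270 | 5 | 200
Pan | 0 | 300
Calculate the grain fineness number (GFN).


Formula: GFN = sum(pct * multiplier) / sum(pct)
sum(pct * multiplier) = 5299
sum(pct) = 100
GFN = 5299 / 100 = 52.99

Answer: 52.99


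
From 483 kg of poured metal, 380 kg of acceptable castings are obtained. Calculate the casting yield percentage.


Formula: Casting Yield = (W_good / W_total) * 100
Yield = (380 kg / 483 kg) * 100 = 78.6749%


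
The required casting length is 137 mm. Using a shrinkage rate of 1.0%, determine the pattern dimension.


Formula: L_pattern = L_casting * (1 + shrinkage_rate/100)
Shrinkage factor = 1 + 1.0/100 = 1.01
L_pattern = 137 mm * 1.01 = 138.3700 mm

Answer: 138.3700 mm


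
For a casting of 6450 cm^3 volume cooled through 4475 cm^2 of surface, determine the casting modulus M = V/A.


Formula: Casting Modulus M = V / A
M = 6450 cm^3 / 4475 cm^2 = 1.4413 cm

Final answer: 1.4413 cm


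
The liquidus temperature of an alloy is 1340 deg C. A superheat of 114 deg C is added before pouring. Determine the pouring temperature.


Formula: T_pour = T_melt + Superheat
T_pour = 1340 + 114 = 1454 deg C

Final answer: 1454 deg C


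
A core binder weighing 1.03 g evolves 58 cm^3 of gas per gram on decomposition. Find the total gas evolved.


Formula: V_gas = W_binder * gas_evolution_rate
V = 1.03 g * 58 cm^3/g = 59.7400 cm^3

Answer: 59.7400 cm^3


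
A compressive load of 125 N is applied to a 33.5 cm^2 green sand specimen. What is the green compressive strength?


Formula: Compressive Strength = Force / Area
Strength = 125 N / 33.5 cm^2 = 3.7313 N/cm^2


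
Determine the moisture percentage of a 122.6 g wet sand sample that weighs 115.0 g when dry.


Formula: MC = (W_wet - W_dry) / W_wet * 100
Water mass = 122.6 - 115.0 = 7.6 g
MC = 7.6 / 122.6 * 100 = 6.1990%

Answer: 6.1990%


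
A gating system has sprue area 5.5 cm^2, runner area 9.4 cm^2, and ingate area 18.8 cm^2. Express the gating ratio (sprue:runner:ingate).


Sprue:Runner:Ingate = 1 : 9.4/5.5 : 18.8/5.5 = 1:1.71:3.42

Final answer: 1:1.71:3.42


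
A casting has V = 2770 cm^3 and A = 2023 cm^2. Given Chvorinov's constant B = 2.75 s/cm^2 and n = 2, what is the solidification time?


Formula: t_s = B * (V/A)^n  (Chvorinov's rule, n=2)
Modulus M = V/A = 2770/2023 = 1.369254 cm
M^2 = 1.369254^2 = 1.874857 cm^2
t_s = 2.75 * 1.874857 = 5.1559 s

Final answer: 5.1559 s


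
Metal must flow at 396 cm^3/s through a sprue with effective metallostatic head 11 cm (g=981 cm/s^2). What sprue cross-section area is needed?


Formula: v = sqrt(2*g*h), A = Q/v
Velocity: v = sqrt(2 * 981 * 11) = sqrt(21582) = 146.9081 cm/s
Sprue area: A = Q / v = 396 / 146.9081 = 2.6956 cm^2


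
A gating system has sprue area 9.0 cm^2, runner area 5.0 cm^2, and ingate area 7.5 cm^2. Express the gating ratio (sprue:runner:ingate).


Sprue:Runner:Ingate = 1 : 5.0/9.0 : 7.5/9.0 = 1:0.56:0.83

1:0.56:0.83


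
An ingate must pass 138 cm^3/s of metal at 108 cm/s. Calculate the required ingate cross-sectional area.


Formula: A_ingate = Q / v  (continuity equation)
A = 138 cm^3/s / 108 cm/s = 1.2778 cm^2

Final answer: 1.2778 cm^2


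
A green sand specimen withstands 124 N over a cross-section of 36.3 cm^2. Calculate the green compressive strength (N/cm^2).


Formula: Compressive Strength = Force / Area
Strength = 124 N / 36.3 cm^2 = 3.4160 N/cm^2

3.4160 N/cm^2


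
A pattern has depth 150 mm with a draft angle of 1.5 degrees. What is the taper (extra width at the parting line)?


Formula: taper = depth * tan(draft_angle)
tan(1.5 deg) = 0.0261859
taper = 150 mm * 0.0261859 = 3.9279 mm


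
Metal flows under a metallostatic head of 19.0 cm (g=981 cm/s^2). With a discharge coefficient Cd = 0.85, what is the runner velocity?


Formula: v = Cd * sqrt(2 * g * h)  (Torricelli with discharge coefficient)
2*g*h = 2 * 981 * 19.0 = 37278.0 cm^2/s^2
sqrt(37278.0) = 193.07511 cm/s
v = 0.85 * 193.07511 = 164.1138 cm/s

Answer: 164.1138 cm/s


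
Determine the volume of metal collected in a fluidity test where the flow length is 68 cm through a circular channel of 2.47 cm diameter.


Formula: V = pi * (d/2)^2 * L  (cylinder volume)
Radius = 2.47/2 = 1.235 cm
V = pi * 1.235^2 * 68 = 325.8312 cm^3


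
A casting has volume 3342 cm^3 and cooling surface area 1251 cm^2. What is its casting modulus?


Formula: Casting Modulus M = V / A
M = 3342 cm^3 / 1251 cm^2 = 2.6715 cm

2.6715 cm


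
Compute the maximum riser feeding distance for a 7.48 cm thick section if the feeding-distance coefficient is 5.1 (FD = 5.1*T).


Formula: FD = 5.1 * T  (riser feeding-distance rule)
FD = 5.1 * 7.48 cm = 38.1480 cm

38.1480 cm


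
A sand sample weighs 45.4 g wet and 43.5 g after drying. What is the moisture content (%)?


Formula: MC = (W_wet - W_dry) / W_wet * 100
Water mass = 45.4 - 43.5 = 1.9 g
MC = 1.9 / 45.4 * 100 = 4.1850%

4.1850%


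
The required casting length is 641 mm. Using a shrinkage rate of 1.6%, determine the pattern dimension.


Formula: L_pattern = L_casting * (1 + shrinkage_rate/100)
Shrinkage factor = 1 + 1.6/100 = 1.016
L_pattern = 641 mm * 1.016 = 651.2560 mm


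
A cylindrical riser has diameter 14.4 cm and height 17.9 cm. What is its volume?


Formula: V = pi * (D/2)^2 * H  (cylinder volume)
Radius = D/2 = 14.4/2 = 7.2 cm
V = pi * 7.2^2 * 17.9 = 2915.1969 cm^3

Answer: 2915.1969 cm^3


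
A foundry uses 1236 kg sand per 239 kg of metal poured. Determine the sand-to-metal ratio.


Formula: Sand-to-Metal Ratio = W_sand / W_metal
Ratio = 1236 kg / 239 kg = 5.1715

Answer: 5.1715


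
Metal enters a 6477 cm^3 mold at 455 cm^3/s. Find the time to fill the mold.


Formula: t_fill = V_mold / Q_flow
t = 6477 cm^3 / 455 cm^3/s = 14.2352 s

Final answer: 14.2352 s


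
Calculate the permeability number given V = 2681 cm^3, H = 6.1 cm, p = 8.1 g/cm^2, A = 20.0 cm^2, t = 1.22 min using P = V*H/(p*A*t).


Formula: Permeability Number P = (V * H) / (p * A * t)
Numerator: V * H = 2681 * 6.1 = 16354.1
Denominator: p * A * t = 8.1 * 20.0 * 1.22 = 197.64
P = 16354.1 / 197.64 = 82.7469

82.7469


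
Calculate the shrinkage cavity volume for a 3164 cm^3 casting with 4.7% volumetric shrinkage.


Formula: V_shrink = V_casting * shrinkage_pct / 100
V_shrink = 3164 cm^3 * 4.7 / 100 = 148.7080 cm^3

Final answer: 148.7080 cm^3


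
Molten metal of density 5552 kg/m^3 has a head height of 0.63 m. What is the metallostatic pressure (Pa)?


Formula: P = rho * g * h
rho * g = 5552 * 9.81 = 54465.12 N/m^3
P = 54465.12 * 0.63 = 34313.0256 Pa

Answer: 34313.0256 Pa


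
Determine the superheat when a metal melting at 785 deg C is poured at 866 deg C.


Formula: Superheat = T_pour - T_melt
Superheat = 866 - 785 = 81 deg C

Answer: 81 deg C


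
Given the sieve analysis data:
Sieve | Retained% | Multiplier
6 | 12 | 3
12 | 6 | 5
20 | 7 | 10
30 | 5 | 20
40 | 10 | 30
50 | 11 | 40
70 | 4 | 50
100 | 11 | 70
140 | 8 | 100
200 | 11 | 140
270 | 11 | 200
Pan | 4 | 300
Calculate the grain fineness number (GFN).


Formula: GFN = sum(pct * multiplier) / sum(pct)
sum(pct * multiplier) = 7686
sum(pct) = 100
GFN = 7686 / 100 = 76.86


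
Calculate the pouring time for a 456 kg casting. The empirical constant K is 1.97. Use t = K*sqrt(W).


Formula: t = K * sqrt(W)
sqrt(W) = sqrt(456) = 21.35416
t = 1.97 * 21.35416 = 42.0677 s

Answer: 42.0677 s


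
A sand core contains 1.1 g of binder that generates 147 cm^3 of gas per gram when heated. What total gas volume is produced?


Formula: V_gas = W_binder * gas_evolution_rate
V = 1.1 g * 147 cm^3/g = 161.7000 cm^3

161.7000 cm^3


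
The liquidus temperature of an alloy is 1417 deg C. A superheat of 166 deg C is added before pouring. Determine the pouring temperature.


Formula: T_pour = T_melt + Superheat
T_pour = 1417 + 166 = 1583 deg C

Answer: 1583 deg C


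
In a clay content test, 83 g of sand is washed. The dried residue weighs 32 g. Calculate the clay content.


Formula: Clay% = (W_total - W_washed) / W_total * 100
Clay mass = 83 - 32 = 51 g
Clay% = 51 / 83 * 100 = 61.4458%

61.4458%


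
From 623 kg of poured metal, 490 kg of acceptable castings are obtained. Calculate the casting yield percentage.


Formula: Casting Yield = (W_good / W_total) * 100
Yield = (490 kg / 623 kg) * 100 = 78.6517%

78.6517%


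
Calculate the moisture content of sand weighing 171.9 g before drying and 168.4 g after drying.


Formula: MC = (W_wet - W_dry) / W_wet * 100
Water mass = 171.9 - 168.4 = 3.5 g
MC = 3.5 / 171.9 * 100 = 2.0361%

Answer: 2.0361%


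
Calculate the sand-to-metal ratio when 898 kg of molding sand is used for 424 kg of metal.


Formula: Sand-to-Metal Ratio = W_sand / W_metal
Ratio = 898 kg / 424 kg = 2.1179

Final answer: 2.1179


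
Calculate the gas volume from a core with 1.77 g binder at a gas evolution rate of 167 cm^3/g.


Formula: V_gas = W_binder * gas_evolution_rate
V = 1.77 g * 167 cm^3/g = 295.5900 cm^3

Final answer: 295.5900 cm^3


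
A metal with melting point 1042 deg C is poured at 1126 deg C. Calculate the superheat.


Formula: Superheat = T_pour - T_melt
Superheat = 1126 - 1042 = 84 deg C

Answer: 84 deg C


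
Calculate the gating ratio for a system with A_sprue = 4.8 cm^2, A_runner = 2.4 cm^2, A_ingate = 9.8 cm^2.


Sprue:Runner:Ingate = 1 : 2.4/4.8 : 9.8/4.8 = 1:0.50:2.04


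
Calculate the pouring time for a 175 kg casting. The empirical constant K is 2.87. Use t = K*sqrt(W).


Formula: t = K * sqrt(W)
sqrt(W) = sqrt(175) = 13.22876
t = 2.87 * 13.22876 = 37.9665 s

37.9665 s


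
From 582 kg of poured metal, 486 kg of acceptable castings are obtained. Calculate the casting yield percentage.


Formula: Casting Yield = (W_good / W_total) * 100
Yield = (486 kg / 582 kg) * 100 = 83.5052%

Answer: 83.5052%


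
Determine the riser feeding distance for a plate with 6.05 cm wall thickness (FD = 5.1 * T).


Formula: FD = 5.1 * T  (riser feeding-distance rule)
FD = 5.1 * 6.05 cm = 30.8550 cm


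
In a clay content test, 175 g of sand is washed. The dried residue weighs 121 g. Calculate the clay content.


Formula: Clay% = (W_total - W_washed) / W_total * 100
Clay mass = 175 - 121 = 54 g
Clay% = 54 / 175 * 100 = 30.8571%

Final answer: 30.8571%


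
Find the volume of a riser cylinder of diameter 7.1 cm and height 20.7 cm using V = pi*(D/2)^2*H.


Formula: V = pi * (D/2)^2 * H  (cylinder volume)
Radius = D/2 = 7.1/2 = 3.55 cm
V = pi * 3.55^2 * 20.7 = 819.5528 cm^3

Answer: 819.5528 cm^3


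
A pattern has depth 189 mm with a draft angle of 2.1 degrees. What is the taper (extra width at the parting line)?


Formula: taper = depth * tan(draft_angle)
tan(2.1 deg) = 0.0366683
taper = 189 mm * 0.0366683 = 6.9303 mm

Final answer: 6.9303 mm


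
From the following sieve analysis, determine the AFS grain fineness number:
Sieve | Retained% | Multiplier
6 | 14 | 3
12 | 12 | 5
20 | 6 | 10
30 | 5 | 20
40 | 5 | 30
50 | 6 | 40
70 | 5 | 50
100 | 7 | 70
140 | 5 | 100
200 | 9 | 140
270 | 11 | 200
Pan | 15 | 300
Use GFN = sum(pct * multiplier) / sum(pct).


Formula: GFN = sum(pct * multiplier) / sum(pct)
sum(pct * multiplier) = 9852
sum(pct) = 100
GFN = 9852 / 100 = 98.52

Final answer: 98.52


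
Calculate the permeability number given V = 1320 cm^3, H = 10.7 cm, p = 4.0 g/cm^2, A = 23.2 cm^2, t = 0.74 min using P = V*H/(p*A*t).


Formula: Permeability Number P = (V * H) / (p * A * t)
Numerator: V * H = 1320 * 10.7 = 14124.0
Denominator: p * A * t = 4.0 * 23.2 * 0.74 = 68.672
P = 14124.0 / 68.672 = 205.6733

205.6733


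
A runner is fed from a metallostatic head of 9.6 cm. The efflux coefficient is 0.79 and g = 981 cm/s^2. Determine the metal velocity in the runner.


Formula: v = Cd * sqrt(2 * g * h)  (Torricelli with discharge coefficient)
2*g*h = 2 * 981 * 9.6 = 18835.2 cm^2/s^2
sqrt(18835.2) = 137.24139 cm/s
v = 0.79 * 137.24139 = 108.4207 cm/s

108.4207 cm/s


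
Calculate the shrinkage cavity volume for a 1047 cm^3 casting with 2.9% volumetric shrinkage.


Formula: V_shrink = V_casting * shrinkage_pct / 100
V_shrink = 1047 cm^3 * 2.9 / 100 = 30.3630 cm^3

30.3630 cm^3


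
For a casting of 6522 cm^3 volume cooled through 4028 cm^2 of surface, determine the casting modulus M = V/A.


Formula: Casting Modulus M = V / A
M = 6522 cm^3 / 4028 cm^2 = 1.6192 cm

Answer: 1.6192 cm


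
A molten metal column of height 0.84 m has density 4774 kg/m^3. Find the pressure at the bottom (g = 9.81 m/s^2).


Formula: P = rho * g * h
rho * g = 4774 * 9.81 = 46832.94 N/m^3
P = 46832.94 * 0.84 = 39339.6696 Pa


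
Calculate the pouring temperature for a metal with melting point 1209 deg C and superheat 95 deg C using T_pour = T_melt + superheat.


Formula: T_pour = T_melt + Superheat
T_pour = 1209 + 95 = 1304 deg C

1304 deg C


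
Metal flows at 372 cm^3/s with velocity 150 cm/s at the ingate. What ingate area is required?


Formula: A_ingate = Q / v  (continuity equation)
A = 372 cm^3/s / 150 cm/s = 2.4800 cm^2

Answer: 2.4800 cm^2


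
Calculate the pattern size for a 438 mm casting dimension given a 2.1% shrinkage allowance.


Formula: L_pattern = L_casting * (1 + shrinkage_rate/100)
Shrinkage factor = 1 + 2.1/100 = 1.021
L_pattern = 438 mm * 1.021 = 447.1980 mm


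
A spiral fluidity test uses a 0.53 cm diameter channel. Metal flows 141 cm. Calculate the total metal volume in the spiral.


Formula: V = pi * (d/2)^2 * L  (cylinder volume)
Radius = 0.53/2 = 0.265 cm
V = pi * 0.265^2 * 141 = 31.1072 cm^3

Answer: 31.1072 cm^3


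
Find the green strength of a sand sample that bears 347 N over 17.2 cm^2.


Formula: Compressive Strength = Force / Area
Strength = 347 N / 17.2 cm^2 = 20.1744 N/cm^2


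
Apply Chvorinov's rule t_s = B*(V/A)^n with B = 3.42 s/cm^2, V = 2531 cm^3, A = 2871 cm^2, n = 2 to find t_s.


Formula: t_s = B * (V/A)^n  (Chvorinov's rule, n=2)
Modulus M = V/A = 2531/2871 = 0.881574 cm
M^2 = 0.881574^2 = 0.777173 cm^2
t_s = 3.42 * 0.777173 = 2.6579 s

Answer: 2.6579 s


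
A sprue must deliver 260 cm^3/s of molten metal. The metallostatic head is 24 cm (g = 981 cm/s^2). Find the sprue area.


Formula: v = sqrt(2*g*h), A = Q/v
Velocity: v = sqrt(2 * 981 * 24) = sqrt(47088) = 216.9977 cm/s
Sprue area: A = Q / v = 260 / 216.9977 = 1.1982 cm^2

Final answer: 1.1982 cm^2


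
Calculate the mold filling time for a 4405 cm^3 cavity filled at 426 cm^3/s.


Formula: t_fill = V_mold / Q_flow
t = 4405 cm^3 / 426 cm^3/s = 10.3404 s

Final answer: 10.3404 s


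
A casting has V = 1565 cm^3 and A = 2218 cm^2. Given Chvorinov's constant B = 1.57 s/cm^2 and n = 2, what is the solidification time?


Formula: t_s = B * (V/A)^n  (Chvorinov's rule, n=2)
Modulus M = V/A = 1565/2218 = 0.705591 cm
M^2 = 0.705591^2 = 0.497859 cm^2
t_s = 1.57 * 0.497859 = 0.7816 s


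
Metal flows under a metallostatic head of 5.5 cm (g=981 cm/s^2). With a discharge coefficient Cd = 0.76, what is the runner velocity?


Formula: v = Cd * sqrt(2 * g * h)  (Torricelli with discharge coefficient)
2*g*h = 2 * 981 * 5.5 = 10791.0 cm^2/s^2
sqrt(10791.0) = 103.87974 cm/s
v = 0.76 * 103.87974 = 78.9486 cm/s

Answer: 78.9486 cm/s


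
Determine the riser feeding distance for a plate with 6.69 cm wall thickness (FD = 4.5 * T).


Formula: FD = 4.5 * T  (riser feeding-distance rule)
FD = 4.5 * 6.69 cm = 30.1050 cm

30.1050 cm


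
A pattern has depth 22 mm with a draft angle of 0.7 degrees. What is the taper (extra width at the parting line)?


Formula: taper = depth * tan(draft_angle)
tan(0.7 deg) = 0.0122179
taper = 22 mm * 0.0122179 = 0.2688 mm

Answer: 0.2688 mm


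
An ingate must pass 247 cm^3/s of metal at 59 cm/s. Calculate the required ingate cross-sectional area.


Formula: A_ingate = Q / v  (continuity equation)
A = 247 cm^3/s / 59 cm/s = 4.1864 cm^2


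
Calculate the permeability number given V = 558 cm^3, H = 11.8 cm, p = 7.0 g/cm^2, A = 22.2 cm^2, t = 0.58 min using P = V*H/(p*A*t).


Formula: Permeability Number P = (V * H) / (p * A * t)
Numerator: V * H = 558 * 11.8 = 6584.4
Denominator: p * A * t = 7.0 * 22.2 * 0.58 = 90.132
P = 6584.4 / 90.132 = 73.0529

73.0529


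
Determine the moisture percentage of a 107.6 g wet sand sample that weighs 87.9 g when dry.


Formula: MC = (W_wet - W_dry) / W_wet * 100
Water mass = 107.6 - 87.9 = 19.7 g
MC = 19.7 / 107.6 * 100 = 18.3086%

Final answer: 18.3086%


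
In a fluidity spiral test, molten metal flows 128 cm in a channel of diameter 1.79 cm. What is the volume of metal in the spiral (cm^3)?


Formula: V = pi * (d/2)^2 * L  (cylinder volume)
Radius = 1.79/2 = 0.895 cm
V = pi * 0.895^2 * 128 = 322.1113 cm^3

322.1113 cm^3


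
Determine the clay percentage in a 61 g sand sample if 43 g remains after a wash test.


Formula: Clay% = (W_total - W_washed) / W_total * 100
Clay mass = 61 - 43 = 18 g
Clay% = 18 / 61 * 100 = 29.5082%

Final answer: 29.5082%


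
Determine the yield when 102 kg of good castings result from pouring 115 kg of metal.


Formula: Casting Yield = (W_good / W_total) * 100
Yield = (102 kg / 115 kg) * 100 = 88.6957%

88.6957%


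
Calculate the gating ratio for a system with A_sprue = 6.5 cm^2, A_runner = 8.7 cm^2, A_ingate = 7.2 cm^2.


Sprue:Runner:Ingate = 1 : 8.7/6.5 : 7.2/6.5 = 1:1.34:1.11

Answer: 1:1.34:1.11


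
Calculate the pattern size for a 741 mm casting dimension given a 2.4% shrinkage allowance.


Formula: L_pattern = L_casting * (1 + shrinkage_rate/100)
Shrinkage factor = 1 + 2.4/100 = 1.024
L_pattern = 741 mm * 1.024 = 758.7840 mm

Answer: 758.7840 mm


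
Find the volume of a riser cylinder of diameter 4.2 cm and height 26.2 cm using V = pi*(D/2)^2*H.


Formula: V = pi * (D/2)^2 * H  (cylinder volume)
Radius = D/2 = 4.2/2 = 2.1 cm
V = pi * 2.1^2 * 26.2 = 362.9859 cm^3


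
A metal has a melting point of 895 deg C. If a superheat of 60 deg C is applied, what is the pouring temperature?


Formula: T_pour = T_melt + Superheat
T_pour = 895 + 60 = 955 deg C

955 deg C


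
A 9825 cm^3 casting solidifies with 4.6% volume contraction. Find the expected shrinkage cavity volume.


Formula: V_shrink = V_casting * shrinkage_pct / 100
V_shrink = 9825 cm^3 * 4.6 / 100 = 451.9500 cm^3

Answer: 451.9500 cm^3


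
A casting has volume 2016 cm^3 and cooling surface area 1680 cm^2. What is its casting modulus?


Formula: Casting Modulus M = V / A
M = 2016 cm^3 / 1680 cm^2 = 1.2000 cm

Final answer: 1.2000 cm


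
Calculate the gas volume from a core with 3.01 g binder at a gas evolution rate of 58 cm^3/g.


Formula: V_gas = W_binder * gas_evolution_rate
V = 3.01 g * 58 cm^3/g = 174.5800 cm^3

174.5800 cm^3


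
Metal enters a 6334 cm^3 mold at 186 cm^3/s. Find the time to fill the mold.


Formula: t_fill = V_mold / Q_flow
t = 6334 cm^3 / 186 cm^3/s = 34.0538 s


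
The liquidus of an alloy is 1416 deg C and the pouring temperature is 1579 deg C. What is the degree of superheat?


Formula: Superheat = T_pour - T_melt
Superheat = 1579 - 1416 = 163 deg C

163 deg C


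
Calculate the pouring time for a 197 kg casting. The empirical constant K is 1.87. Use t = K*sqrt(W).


Formula: t = K * sqrt(W)
sqrt(W) = sqrt(197) = 14.03567
t = 1.87 * 14.03567 = 26.2467 s

Answer: 26.2467 s


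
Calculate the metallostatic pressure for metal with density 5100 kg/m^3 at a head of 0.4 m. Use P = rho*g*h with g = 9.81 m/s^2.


Formula: P = rho * g * h
rho * g = 5100 * 9.81 = 50031.0 N/m^3
P = 50031.0 * 0.4 = 20012.4000 Pa

Answer: 20012.4000 Pa


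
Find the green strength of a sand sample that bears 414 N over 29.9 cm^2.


Formula: Compressive Strength = Force / Area
Strength = 414 N / 29.9 cm^2 = 13.8462 N/cm^2

Answer: 13.8462 N/cm^2


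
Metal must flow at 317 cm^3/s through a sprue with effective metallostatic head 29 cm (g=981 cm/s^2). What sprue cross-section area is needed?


Formula: v = sqrt(2*g*h), A = Q/v
Velocity: v = sqrt(2 * 981 * 29) = sqrt(56898) = 238.5330 cm/s
Sprue area: A = Q / v = 317 / 238.5330 = 1.3290 cm^2

Final answer: 1.3290 cm^2


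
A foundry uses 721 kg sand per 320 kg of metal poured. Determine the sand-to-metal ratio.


Formula: Sand-to-Metal Ratio = W_sand / W_metal
Ratio = 721 kg / 320 kg = 2.2531

Answer: 2.2531


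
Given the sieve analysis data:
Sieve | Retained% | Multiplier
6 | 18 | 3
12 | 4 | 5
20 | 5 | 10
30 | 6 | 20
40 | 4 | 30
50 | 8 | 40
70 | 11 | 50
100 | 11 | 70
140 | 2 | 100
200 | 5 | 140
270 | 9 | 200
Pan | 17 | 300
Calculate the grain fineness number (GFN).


Formula: GFN = sum(pct * multiplier) / sum(pct)
sum(pct * multiplier) = 9804
sum(pct) = 100
GFN = 9804 / 100 = 98.04


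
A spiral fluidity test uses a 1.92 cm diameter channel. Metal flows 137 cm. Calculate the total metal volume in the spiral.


Formula: V = pi * (d/2)^2 * L  (cylinder volume)
Radius = 1.92/2 = 0.96 cm
V = pi * 0.96^2 * 137 = 396.6550 cm^3

Answer: 396.6550 cm^3


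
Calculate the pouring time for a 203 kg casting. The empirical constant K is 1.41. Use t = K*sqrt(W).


Formula: t = K * sqrt(W)
sqrt(W) = sqrt(203) = 14.24781
t = 1.41 * 14.24781 = 20.0894 s

20.0894 s


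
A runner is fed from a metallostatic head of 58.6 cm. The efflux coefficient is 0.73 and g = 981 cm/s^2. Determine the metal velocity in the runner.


Formula: v = Cd * sqrt(2 * g * h)  (Torricelli with discharge coefficient)
2*g*h = 2 * 981 * 58.6 = 114973.2 cm^2/s^2
sqrt(114973.2) = 339.07698 cm/s
v = 0.73 * 339.07698 = 247.5262 cm/s

Answer: 247.5262 cm/s


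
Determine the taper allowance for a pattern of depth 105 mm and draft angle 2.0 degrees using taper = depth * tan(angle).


Formula: taper = depth * tan(draft_angle)
tan(2.0 deg) = 0.0349208
taper = 105 mm * 0.0349208 = 3.6667 mm

Answer: 3.6667 mm


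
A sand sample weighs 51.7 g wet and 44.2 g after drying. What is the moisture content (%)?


Formula: MC = (W_wet - W_dry) / W_wet * 100
Water mass = 51.7 - 44.2 = 7.5 g
MC = 7.5 / 51.7 * 100 = 14.5068%

Final answer: 14.5068%


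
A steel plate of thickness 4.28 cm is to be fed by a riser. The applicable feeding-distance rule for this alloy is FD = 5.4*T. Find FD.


Formula: FD = 5.4 * T  (riser feeding-distance rule)
FD = 5.4 * 4.28 cm = 23.1120 cm

23.1120 cm


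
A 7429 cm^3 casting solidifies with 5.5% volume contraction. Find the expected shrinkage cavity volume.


Formula: V_shrink = V_casting * shrinkage_pct / 100
V_shrink = 7429 cm^3 * 5.5 / 100 = 408.5950 cm^3

Final answer: 408.5950 cm^3


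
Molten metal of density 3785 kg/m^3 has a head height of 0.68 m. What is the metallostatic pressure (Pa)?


Formula: P = rho * g * h
rho * g = 3785 * 9.81 = 37130.85 N/m^3
P = 37130.85 * 0.68 = 25248.9780 Pa

Final answer: 25248.9780 Pa


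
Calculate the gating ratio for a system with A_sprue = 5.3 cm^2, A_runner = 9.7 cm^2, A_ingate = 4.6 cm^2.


Sprue:Runner:Ingate = 1 : 9.7/5.3 : 4.6/5.3 = 1:1.83:0.87


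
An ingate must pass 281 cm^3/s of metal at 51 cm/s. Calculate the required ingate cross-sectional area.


Formula: A_ingate = Q / v  (continuity equation)
A = 281 cm^3/s / 51 cm/s = 5.5098 cm^2

Answer: 5.5098 cm^2


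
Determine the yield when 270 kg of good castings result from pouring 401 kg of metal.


Formula: Casting Yield = (W_good / W_total) * 100
Yield = (270 kg / 401 kg) * 100 = 67.3317%

Final answer: 67.3317%


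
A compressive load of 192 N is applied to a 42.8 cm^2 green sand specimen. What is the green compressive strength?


Formula: Compressive Strength = Force / Area
Strength = 192 N / 42.8 cm^2 = 4.4860 N/cm^2

Answer: 4.4860 N/cm^2


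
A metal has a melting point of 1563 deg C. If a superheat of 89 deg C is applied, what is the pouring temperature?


Formula: T_pour = T_melt + Superheat
T_pour = 1563 + 89 = 1652 deg C

1652 deg C


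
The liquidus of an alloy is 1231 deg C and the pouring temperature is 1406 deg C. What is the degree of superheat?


Formula: Superheat = T_pour - T_melt
Superheat = 1406 - 1231 = 175 deg C

Final answer: 175 deg C


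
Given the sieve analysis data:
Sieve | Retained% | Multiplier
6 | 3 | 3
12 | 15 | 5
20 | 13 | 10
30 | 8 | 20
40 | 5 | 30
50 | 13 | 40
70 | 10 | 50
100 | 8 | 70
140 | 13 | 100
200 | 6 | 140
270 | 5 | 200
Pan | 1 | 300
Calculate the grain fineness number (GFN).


Formula: GFN = sum(pct * multiplier) / sum(pct)
sum(pct * multiplier) = 5544
sum(pct) = 100
GFN = 5544 / 100 = 55.44

55.44


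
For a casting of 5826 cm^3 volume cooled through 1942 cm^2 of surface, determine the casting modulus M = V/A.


Formula: Casting Modulus M = V / A
M = 5826 cm^3 / 1942 cm^2 = 3.0000 cm

Final answer: 3.0000 cm


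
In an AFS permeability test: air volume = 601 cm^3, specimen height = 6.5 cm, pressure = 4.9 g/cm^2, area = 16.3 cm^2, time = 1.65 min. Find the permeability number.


Formula: Permeability Number P = (V * H) / (p * A * t)
Numerator: V * H = 601 * 6.5 = 3906.5
Denominator: p * A * t = 4.9 * 16.3 * 1.65 = 131.7855
P = 3906.5 / 131.7855 = 29.6429


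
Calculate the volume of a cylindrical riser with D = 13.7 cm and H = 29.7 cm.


Formula: V = pi * (D/2)^2 * H  (cylinder volume)
Radius = D/2 = 13.7/2 = 6.85 cm
V = pi * 6.85^2 * 29.7 = 4378.1180 cm^3

Final answer: 4378.1180 cm^3


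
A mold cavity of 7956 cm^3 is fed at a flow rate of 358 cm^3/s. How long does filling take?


Formula: t_fill = V_mold / Q_flow
t = 7956 cm^3 / 358 cm^3/s = 22.2235 s


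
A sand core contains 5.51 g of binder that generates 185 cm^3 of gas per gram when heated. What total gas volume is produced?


Formula: V_gas = W_binder * gas_evolution_rate
V = 5.51 g * 185 cm^3/g = 1019.3500 cm^3

1019.3500 cm^3


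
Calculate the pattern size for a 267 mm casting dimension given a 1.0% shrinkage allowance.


Formula: L_pattern = L_casting * (1 + shrinkage_rate/100)
Shrinkage factor = 1 + 1.0/100 = 1.01
L_pattern = 267 mm * 1.01 = 269.6700 mm

Final answer: 269.6700 mm


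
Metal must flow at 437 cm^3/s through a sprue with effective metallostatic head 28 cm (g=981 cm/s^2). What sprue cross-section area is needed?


Formula: v = sqrt(2*g*h), A = Q/v
Velocity: v = sqrt(2 * 981 * 28) = sqrt(54936) = 234.3843 cm/s
Sprue area: A = Q / v = 437 / 234.3843 = 1.8645 cm^2

Final answer: 1.8645 cm^2


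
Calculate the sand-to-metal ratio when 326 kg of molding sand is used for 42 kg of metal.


Formula: Sand-to-Metal Ratio = W_sand / W_metal
Ratio = 326 kg / 42 kg = 7.7619


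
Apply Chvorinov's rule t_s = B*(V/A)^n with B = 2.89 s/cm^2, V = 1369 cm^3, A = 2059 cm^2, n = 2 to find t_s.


Formula: t_s = B * (V/A)^n  (Chvorinov's rule, n=2)
Modulus M = V/A = 1369/2059 = 0.664886 cm
M^2 = 0.664886^2 = 0.442073 cm^2
t_s = 2.89 * 0.442073 = 1.2776 s

1.2776 s


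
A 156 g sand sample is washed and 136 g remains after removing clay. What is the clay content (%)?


Formula: Clay% = (W_total - W_washed) / W_total * 100
Clay mass = 156 - 136 = 20 g
Clay% = 20 / 156 * 100 = 12.8205%

12.8205%


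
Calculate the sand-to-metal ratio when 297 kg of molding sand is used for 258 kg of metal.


Formula: Sand-to-Metal Ratio = W_sand / W_metal
Ratio = 297 kg / 258 kg = 1.1512


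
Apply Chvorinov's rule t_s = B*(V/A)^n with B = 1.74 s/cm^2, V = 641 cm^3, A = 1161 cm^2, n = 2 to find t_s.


Formula: t_s = B * (V/A)^n  (Chvorinov's rule, n=2)
Modulus M = V/A = 641/1161 = 0.552110 cm
M^2 = 0.552110^2 = 0.304825 cm^2
t_s = 1.74 * 0.304825 = 0.5304 s


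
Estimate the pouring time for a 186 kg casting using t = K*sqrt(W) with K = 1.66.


Formula: t = K * sqrt(W)
sqrt(W) = sqrt(186) = 13.63818
t = 1.66 * 13.63818 = 22.6394 s

22.6394 s


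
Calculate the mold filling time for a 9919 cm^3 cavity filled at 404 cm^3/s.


Formula: t_fill = V_mold / Q_flow
t = 9919 cm^3 / 404 cm^3/s = 24.5520 s

24.5520 s


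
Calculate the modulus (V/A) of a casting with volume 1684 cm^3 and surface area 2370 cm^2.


Formula: Casting Modulus M = V / A
M = 1684 cm^3 / 2370 cm^2 = 0.7105 cm


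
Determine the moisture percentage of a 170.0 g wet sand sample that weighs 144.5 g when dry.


Formula: MC = (W_wet - W_dry) / W_wet * 100
Water mass = 170.0 - 144.5 = 25.5 g
MC = 25.5 / 170.0 * 100 = 15.0000%

Answer: 15.0000%


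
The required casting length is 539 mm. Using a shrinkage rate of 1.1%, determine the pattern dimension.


Formula: L_pattern = L_casting * (1 + shrinkage_rate/100)
Shrinkage factor = 1 + 1.1/100 = 1.011
L_pattern = 539 mm * 1.011 = 544.9290 mm

Answer: 544.9290 mm


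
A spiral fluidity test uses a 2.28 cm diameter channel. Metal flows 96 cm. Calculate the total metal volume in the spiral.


Formula: V = pi * (d/2)^2 * L  (cylinder volume)
Radius = 2.28/2 = 1.14 cm
V = pi * 1.14^2 * 96 = 391.9501 cm^3

391.9501 cm^3


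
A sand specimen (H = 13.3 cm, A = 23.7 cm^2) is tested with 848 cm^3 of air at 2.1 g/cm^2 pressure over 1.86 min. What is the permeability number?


Formula: Permeability Number P = (V * H) / (p * A * t)
Numerator: V * H = 848 * 13.3 = 11278.4
Denominator: p * A * t = 2.1 * 23.7 * 1.86 = 92.5722
P = 11278.4 / 92.5722 = 121.8336

121.8336


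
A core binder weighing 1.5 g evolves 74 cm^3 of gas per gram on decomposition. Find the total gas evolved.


Formula: V_gas = W_binder * gas_evolution_rate
V = 1.5 g * 74 cm^3/g = 111.0000 cm^3


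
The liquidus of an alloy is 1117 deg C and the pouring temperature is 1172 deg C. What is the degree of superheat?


Formula: Superheat = T_pour - T_melt
Superheat = 1172 - 1117 = 55 deg C

Answer: 55 deg C


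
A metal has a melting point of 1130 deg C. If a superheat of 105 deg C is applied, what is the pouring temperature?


Formula: T_pour = T_melt + Superheat
T_pour = 1130 + 105 = 1235 deg C

Answer: 1235 deg C


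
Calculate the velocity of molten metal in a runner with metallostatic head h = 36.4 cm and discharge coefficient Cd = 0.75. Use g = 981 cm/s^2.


Formula: v = Cd * sqrt(2 * g * h)  (Torricelli with discharge coefficient)
2*g*h = 2 * 981 * 36.4 = 71416.8 cm^2/s^2
sqrt(71416.8) = 267.23922 cm/s
v = 0.75 * 267.23922 = 200.4294 cm/s


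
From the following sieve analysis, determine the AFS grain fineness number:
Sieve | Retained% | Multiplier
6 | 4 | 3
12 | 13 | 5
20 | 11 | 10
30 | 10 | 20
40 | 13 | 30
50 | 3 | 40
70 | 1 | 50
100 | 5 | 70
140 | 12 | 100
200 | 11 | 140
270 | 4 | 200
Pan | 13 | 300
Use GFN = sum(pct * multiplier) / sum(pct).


Formula: GFN = sum(pct * multiplier) / sum(pct)
sum(pct * multiplier) = 8737
sum(pct) = 100
GFN = 8737 / 100 = 87.37

Final answer: 87.37


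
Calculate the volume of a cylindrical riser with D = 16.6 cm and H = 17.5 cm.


Formula: V = pi * (D/2)^2 * H  (cylinder volume)
Radius = D/2 = 16.6/2 = 8.3 cm
V = pi * 8.3^2 * 17.5 = 3787.4256 cm^3

3787.4256 cm^3


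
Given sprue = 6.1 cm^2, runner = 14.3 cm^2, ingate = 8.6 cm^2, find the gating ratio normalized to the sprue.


Sprue:Runner:Ingate = 1 : 14.3/6.1 : 8.6/6.1 = 1:2.34:1.41

1:2.34:1.41


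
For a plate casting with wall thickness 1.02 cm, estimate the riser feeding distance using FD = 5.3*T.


Formula: FD = 5.3 * T  (riser feeding-distance rule)
FD = 5.3 * 1.02 cm = 5.4060 cm

5.4060 cm


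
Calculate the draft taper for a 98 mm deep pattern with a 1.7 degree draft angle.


Formula: taper = depth * tan(draft_angle)
tan(1.7 deg) = 0.0296793
taper = 98 mm * 0.0296793 = 2.9086 mm


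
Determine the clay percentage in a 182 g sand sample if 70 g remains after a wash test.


Formula: Clay% = (W_total - W_washed) / W_total * 100
Clay mass = 182 - 70 = 112 g
Clay% = 112 / 182 * 100 = 61.5385%

Final answer: 61.5385%


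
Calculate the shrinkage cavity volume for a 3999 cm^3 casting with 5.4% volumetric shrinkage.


Formula: V_shrink = V_casting * shrinkage_pct / 100
V_shrink = 3999 cm^3 * 5.4 / 100 = 215.9460 cm^3


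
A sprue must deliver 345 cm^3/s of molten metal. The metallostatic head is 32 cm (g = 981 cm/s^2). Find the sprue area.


Formula: v = sqrt(2*g*h), A = Q/v
Velocity: v = sqrt(2 * 981 * 32) = sqrt(62784) = 250.5674 cm/s
Sprue area: A = Q / v = 345 / 250.5674 = 1.3769 cm^2


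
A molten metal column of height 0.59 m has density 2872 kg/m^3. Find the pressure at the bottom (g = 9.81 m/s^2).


Formula: P = rho * g * h
rho * g = 2872 * 9.81 = 28174.32 N/m^3
P = 28174.32 * 0.59 = 16622.8488 Pa


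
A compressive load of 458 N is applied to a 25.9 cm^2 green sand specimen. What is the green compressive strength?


Formula: Compressive Strength = Force / Area
Strength = 458 N / 25.9 cm^2 = 17.6834 N/cm^2

17.6834 N/cm^2


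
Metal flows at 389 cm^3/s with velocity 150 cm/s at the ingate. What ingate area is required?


Formula: A_ingate = Q / v  (continuity equation)
A = 389 cm^3/s / 150 cm/s = 2.5933 cm^2

Answer: 2.5933 cm^2


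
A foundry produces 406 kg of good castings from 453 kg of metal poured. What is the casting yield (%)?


Formula: Casting Yield = (W_good / W_total) * 100
Yield = (406 kg / 453 kg) * 100 = 89.6247%


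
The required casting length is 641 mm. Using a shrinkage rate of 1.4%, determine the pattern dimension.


Formula: L_pattern = L_casting * (1 + shrinkage_rate/100)
Shrinkage factor = 1 + 1.4/100 = 1.014
L_pattern = 641 mm * 1.014 = 649.9740 mm

Final answer: 649.9740 mm


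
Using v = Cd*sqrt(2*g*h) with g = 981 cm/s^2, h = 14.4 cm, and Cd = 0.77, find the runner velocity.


Formula: v = Cd * sqrt(2 * g * h)  (Torricelli with discharge coefficient)
2*g*h = 2 * 981 * 14.4 = 28252.8 cm^2/s^2
sqrt(28252.8) = 168.08569 cm/s
v = 0.77 * 168.08569 = 129.4260 cm/s


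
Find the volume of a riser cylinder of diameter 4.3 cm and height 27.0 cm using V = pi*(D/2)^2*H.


Formula: V = pi * (D/2)^2 * H  (cylinder volume)
Radius = D/2 = 4.3/2 = 2.15 cm
V = pi * 2.15^2 * 27.0 = 392.0943 cm^3

Final answer: 392.0943 cm^3


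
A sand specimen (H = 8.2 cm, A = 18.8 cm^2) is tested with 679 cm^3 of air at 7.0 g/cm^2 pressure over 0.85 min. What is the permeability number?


Formula: Permeability Number P = (V * H) / (p * A * t)
Numerator: V * H = 679 * 8.2 = 5567.8
Denominator: p * A * t = 7.0 * 18.8 * 0.85 = 111.86
P = 5567.8 / 111.86 = 49.7747

Final answer: 49.7747


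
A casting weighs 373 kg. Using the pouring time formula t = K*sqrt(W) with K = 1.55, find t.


Formula: t = K * sqrt(W)
sqrt(W) = sqrt(373) = 19.31321
t = 1.55 * 19.31321 = 29.9355 s

29.9355 s


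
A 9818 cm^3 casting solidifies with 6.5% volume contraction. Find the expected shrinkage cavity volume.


Formula: V_shrink = V_casting * shrinkage_pct / 100
V_shrink = 9818 cm^3 * 6.5 / 100 = 638.1700 cm^3

Answer: 638.1700 cm^3


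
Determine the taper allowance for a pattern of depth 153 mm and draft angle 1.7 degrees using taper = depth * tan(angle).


Formula: taper = depth * tan(draft_angle)
tan(1.7 deg) = 0.0296793
taper = 153 mm * 0.0296793 = 4.5409 mm

Answer: 4.5409 mm


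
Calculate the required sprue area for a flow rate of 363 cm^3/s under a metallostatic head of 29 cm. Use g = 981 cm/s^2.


Formula: v = sqrt(2*g*h), A = Q/v
Velocity: v = sqrt(2 * 981 * 29) = sqrt(56898) = 238.5330 cm/s
Sprue area: A = Q / v = 363 / 238.5330 = 1.5218 cm^2

Answer: 1.5218 cm^2


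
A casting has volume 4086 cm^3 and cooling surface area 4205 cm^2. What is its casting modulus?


Formula: Casting Modulus M = V / A
M = 4086 cm^3 / 4205 cm^2 = 0.9717 cm

Answer: 0.9717 cm


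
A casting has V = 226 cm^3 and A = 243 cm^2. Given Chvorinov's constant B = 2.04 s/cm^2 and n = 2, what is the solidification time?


Formula: t_s = B * (V/A)^n  (Chvorinov's rule, n=2)
Modulus M = V/A = 226/243 = 0.930041 cm
M^2 = 0.930041^2 = 0.864976 cm^2
t_s = 2.04 * 0.864976 = 1.7646 s


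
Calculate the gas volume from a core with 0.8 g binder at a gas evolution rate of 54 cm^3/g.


Formula: V_gas = W_binder * gas_evolution_rate
V = 0.8 g * 54 cm^3/g = 43.2000 cm^3

Answer: 43.2000 cm^3


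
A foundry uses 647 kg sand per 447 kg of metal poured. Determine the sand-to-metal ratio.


Formula: Sand-to-Metal Ratio = W_sand / W_metal
Ratio = 647 kg / 447 kg = 1.4474


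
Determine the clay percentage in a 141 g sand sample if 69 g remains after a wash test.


Formula: Clay% = (W_total - W_washed) / W_total * 100
Clay mass = 141 - 69 = 72 g
Clay% = 72 / 141 * 100 = 51.0638%

Final answer: 51.0638%


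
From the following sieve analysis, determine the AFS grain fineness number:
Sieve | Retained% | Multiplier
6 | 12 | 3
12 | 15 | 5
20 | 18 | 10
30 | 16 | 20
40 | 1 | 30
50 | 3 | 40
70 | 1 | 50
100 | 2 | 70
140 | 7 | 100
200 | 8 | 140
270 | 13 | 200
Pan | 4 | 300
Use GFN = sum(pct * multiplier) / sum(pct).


Formula: GFN = sum(pct * multiplier) / sum(pct)
sum(pct * multiplier) = 6571
sum(pct) = 100
GFN = 6571 / 100 = 65.71


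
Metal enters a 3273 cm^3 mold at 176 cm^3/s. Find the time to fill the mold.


Formula: t_fill = V_mold / Q_flow
t = 3273 cm^3 / 176 cm^3/s = 18.5966 s

18.5966 s
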